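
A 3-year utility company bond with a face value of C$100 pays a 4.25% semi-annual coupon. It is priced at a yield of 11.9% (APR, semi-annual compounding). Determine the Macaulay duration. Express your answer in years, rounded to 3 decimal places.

2.828 years

Periodic yield y = 0.0595. Discount each cash flow and weight by its period:
  t   CF        PV=CF/(1+0.0595)^t    t·PV
  1        2.125         2.0057         2.0057
  2        2.125         1.8930         3.7861
  3        2.125         1.7867         5.3602
  4        2.125         1.6864         6.7455
  5        2.125         1.5917         7.9584
  6      102.125        72.1982       433.1891
  Σ                     81.1617       459.0449
Price P = Σ PV = 81.1617.
Macaulay duration = Σ(t·PV) / P = 459.0449 / 81.1617 = 5.65593 half-year periods.
In years: 5.65593 / 2 = 2.82797 years.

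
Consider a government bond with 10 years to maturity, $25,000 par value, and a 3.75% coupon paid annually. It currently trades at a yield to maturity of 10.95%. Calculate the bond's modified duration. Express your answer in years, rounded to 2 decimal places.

Periodic yield y = 0.1095. First find Macaulay duration:
  t   CF        PV=CF/(1+0.1095)^t    t·PV
  1       937.50       844.9752       844.9752
  2       937.50       761.5820     1,523.1640
  3       937.50       686.4191     2,059.2573
  4       937.50       618.6743     2,474.6971
  5       937.50       557.6154     2,788.0769
  6       937.50       502.5826     3,015.4955
  7       937.50       452.9812     3,170.8681
  8       937.50       408.2750     3,266.2003
  9       937.50       367.9811     3,311.8299
  10   25,937.50     9,176.0347    91,760.3472
  Σ                 14,377.1205   114,214.9114
P = 14,377.1205; Macaulay duration = 114,214.9114 / 14,377.1205 = 7.94421 years.
Modified duration = D_Mac / (1 + y) = 7.94421 / 1.1095 = 7.16017 years.

7.16 years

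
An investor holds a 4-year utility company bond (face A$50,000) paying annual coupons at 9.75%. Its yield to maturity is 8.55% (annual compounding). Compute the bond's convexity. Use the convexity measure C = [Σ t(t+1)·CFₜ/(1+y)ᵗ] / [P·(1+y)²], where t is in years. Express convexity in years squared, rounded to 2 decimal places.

With y = 0.0855:
  t   CF        PV=CF/(1+0.0855)^t    t·PV        t(t+1)·PV
  1     4,875.00     4,491.0180     4,491.0180       8,982.0359
  2     4,875.00     4,137.2805     8,274.5610      24,823.6829
  3     4,875.00     3,811.4053    11,434.2160      45,736.8639
  4    54,875.00    39,523.4841   158,093.9365     790,469.6825
  Σ                 51,963.1879   182,293.7314     870,012.2653
P = 51,963.1879.
Convexity = Σ t(t+1)·PV / [P·(1+y)²] = 870,012.2653 / (51,963.1879 × 1.178310) = 14.20921.

14.21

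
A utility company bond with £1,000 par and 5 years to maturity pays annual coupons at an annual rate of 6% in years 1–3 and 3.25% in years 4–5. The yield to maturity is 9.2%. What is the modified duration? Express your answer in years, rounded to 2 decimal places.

4.05 years

Periodic yield y = 0.092. First find Macaulay duration:
  t   CF        PV=CF/(1+0.092)^t    t·PV
  1        60.00        54.9451        54.9451
  2        60.00        50.3160       100.6320
  3        60.00        46.0769       138.2307
  4        32.50        22.8556        91.4224
  5     1,032.50       664.9314     3,324.6572
  Σ                    839.1250     3,709.8874
P = 839.1250; Macaulay duration = 3,709.8874 / 839.1250 = 4.42114 years.
Modified duration = D_Mac / (1 + y) = 4.42114 / 1.092 = 4.04866 years.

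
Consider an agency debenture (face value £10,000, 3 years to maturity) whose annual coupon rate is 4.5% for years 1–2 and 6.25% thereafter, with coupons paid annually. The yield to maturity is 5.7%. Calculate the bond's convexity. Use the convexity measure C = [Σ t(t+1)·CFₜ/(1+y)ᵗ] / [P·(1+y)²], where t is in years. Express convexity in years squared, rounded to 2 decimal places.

10.13

With y = 0.057:
  t   CF        PV=CF/(1+0.057)^t    t·PV        t(t+1)·PV
  1       450.00       425.7332       425.7332         851.4664
  2       450.00       402.7750       805.5501       2,416.6502
  3    10,625.00     8,997.1296    26,991.3888     107,965.5553
  Σ                  9,825.6378    28,222.6721     111,233.6719
P = 9,825.6378.
Convexity = Σ t(t+1)·PV / [P·(1+y)²] = 111,233.6719 / (9,825.6378 × 1.117249) = 10.13271.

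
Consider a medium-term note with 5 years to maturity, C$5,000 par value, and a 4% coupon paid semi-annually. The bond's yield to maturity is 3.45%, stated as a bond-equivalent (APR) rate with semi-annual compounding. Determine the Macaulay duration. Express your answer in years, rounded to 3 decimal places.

4.587 years

Periodic yield y = 0.01725. Discount each cash flow and weight by its period:
  t   CF        PV=CF/(1+0.01725)^t    t·PV
  1       100.00        98.3043        98.3043
  2       100.00        96.6373       193.2745
  3       100.00        94.9985       284.9956
  4       100.00        93.3876       373.5504
  5       100.00        91.8040       459.0199
  6       100.00        90.2472       541.4833
  7       100.00        88.7168       621.0179
  8       100.00        87.2124       697.6995
  9       100.00        85.7335       771.6018
  10    5,100.00     4,298.2650    42,982.6503
  Σ                  5,125.3067    47,023.5975
Price P = Σ PV = 5,125.3067.
Macaulay duration = Σ(t·PV) / P = 47,023.5975 / 5,125.3067 = 9.17479 half-year periods.
In years: 9.17479 / 2 = 4.58739 years.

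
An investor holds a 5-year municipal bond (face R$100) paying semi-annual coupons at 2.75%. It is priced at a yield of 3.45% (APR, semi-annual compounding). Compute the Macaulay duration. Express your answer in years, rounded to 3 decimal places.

4.700 years

Periodic yield y = 0.01725. Discount each cash flow and weight by its period:
  t   CF        PV=CF/(1+0.01725)^t    t·PV
  1        1.375         1.3517         1.3517
  2        1.375         1.3288         2.6575
  3        1.375         1.3062         3.9187
  4        1.375         1.2841         5.1363
  5        1.375         1.2623         6.3115
  6        1.375         1.2409         7.4454
  7        1.375         1.2199         8.5390
  8        1.375         1.1992         9.5934
  9        1.375         1.1788        10.6095
  10     101.375        85.4386       854.3855
  Σ                     96.8104       909.9485
Price P = Σ PV = 96.8104.
Macaulay duration = Σ(t·PV) / P = 909.9485 / 96.8104 = 9.39929 half-year periods.
In years: 9.39929 / 2 = 4.69964 years.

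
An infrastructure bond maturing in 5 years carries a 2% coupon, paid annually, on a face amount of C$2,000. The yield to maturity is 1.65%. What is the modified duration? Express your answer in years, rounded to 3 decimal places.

4.732 years

Periodic yield y = 0.0165. First find Macaulay duration:
  t   CF        PV=CF/(1+0.0165)^t    t·PV
  1        40.00        39.3507        39.3507
  2        40.00        38.7120        77.4239
  3        40.00        38.0836       114.2508
  4        40.00        37.4654       149.8616
  5     2,040.00     1,879.7204     9,398.6020
  Σ                  2,033.3321     9,779.4890
P = 2,033.3321; Macaulay duration = 9,779.4890 / 2,033.3321 = 4.80959 years.
Modified duration = D_Mac / (1 + y) = 4.80959 / 1.0165 = 4.73152 years.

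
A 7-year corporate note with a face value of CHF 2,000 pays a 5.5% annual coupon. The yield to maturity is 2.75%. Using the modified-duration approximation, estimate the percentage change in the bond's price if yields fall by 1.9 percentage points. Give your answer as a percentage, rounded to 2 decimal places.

Periodic yield y = 0.0275. Modified duration first:
  t   CF        PV=CF/(1+0.0275)^t    t·PV
  1       110.00       107.0560       107.0560
  2       110.00       104.1907       208.3814
  3       110.00       101.4022       304.2065
  4       110.00        98.6882       394.7529
  5       110.00        96.0469       480.2347
  6       110.00        93.4763       560.8580
  7     2,110.00     1,745.0571    12,215.3997
  Σ                  2,345.9174    14,270.8892
P = 2,345.9174; D_Mac = 6.08329 yrs; D_mod = 6.08329/(1+0.0275) = 5.92047 yrs.
ΔP/P ≈ -D_mod · Δy = -5.92047 × (-0.019) = +0.112489 = +11.2489%.

+11.25%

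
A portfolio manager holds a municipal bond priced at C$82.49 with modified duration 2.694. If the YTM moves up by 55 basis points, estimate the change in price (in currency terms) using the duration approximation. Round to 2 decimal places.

Duration approximation: ΔP/P ≈ -D_mod · Δy = -2.694 × (+0.0055) = -0.014817.
ΔP ≈ 82.49 × (-0.014817) = -1.22225433.

-C$1.22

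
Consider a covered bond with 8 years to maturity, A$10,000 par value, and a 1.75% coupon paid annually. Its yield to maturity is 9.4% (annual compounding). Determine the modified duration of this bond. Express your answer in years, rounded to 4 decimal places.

6.7187 years

Periodic yield y = 0.094. First find Macaulay duration:
  t   CF        PV=CF/(1+0.094)^t    t·PV
  1       175.00       159.9634       159.9634
  2       175.00       146.2189       292.4377
  3       175.00       133.6553       400.9658
  4       175.00       122.1712       488.6847
  5       175.00       111.6738       558.3692
  6       175.00       102.0785       612.4708
  7       175.00        93.3076       653.1529
  8    10,175.00     4,959.0198    39,672.1584
  Σ                  5,828.0884    42,838.2029
P = 5,828.0884; Macaulay duration = 42,838.2029 / 5,828.0884 = 7.35030 years.
Modified duration = D_Mac / (1 + y) = 7.35030 / 1.094 = 6.71874 years.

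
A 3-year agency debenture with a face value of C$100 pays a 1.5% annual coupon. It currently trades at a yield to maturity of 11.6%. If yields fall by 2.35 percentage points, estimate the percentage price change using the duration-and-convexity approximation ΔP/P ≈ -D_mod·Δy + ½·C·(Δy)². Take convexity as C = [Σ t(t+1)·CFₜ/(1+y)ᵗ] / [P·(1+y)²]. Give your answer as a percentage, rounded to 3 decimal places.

With y = 0.116:
  t   CF        PV=CF/(1+0.116)^t    t·PV        t(t+1)·PV
  1         1.50         1.3441         1.3441           2.6882
  2         1.50         1.2044         2.4088           7.2263
  3       101.50        73.0253       219.0760         876.3038
  Σ                     75.5738       222.8288         886.2183
P = 75.5738; D_Mac = 2.94849 yrs; D_mod = 2.64202 yrs; C = 9.41545.
Duration effect: -2.64202 × (-0.0235) = +0.062087
Convexity effect: 0.5 × 9.41545 × (-0.0235)² = +0.0025998
ΔP/P ≈ +0.062087 + 0.0025998 = +0.064687 = +6.4687%.

+6.469%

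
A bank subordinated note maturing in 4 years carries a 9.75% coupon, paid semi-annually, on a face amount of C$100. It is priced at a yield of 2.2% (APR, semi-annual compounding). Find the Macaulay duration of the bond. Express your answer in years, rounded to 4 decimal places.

3.4870 years

Periodic yield y = 0.011. Discount each cash flow and weight by its period:
  t   CF        PV=CF/(1+0.011)^t    t·PV
  1        4.875         4.8220         4.8220
  2        4.875         4.7695         9.5390
  3        4.875         4.7176        14.1528
  4        4.875         4.6663        18.6651
  5        4.875         4.6155        23.0775
  6        4.875         4.5653        27.3917
  7        4.875         4.5156        31.6093
  8      104.875        96.0866       768.6926
  Σ                    128.7583       897.9499
Price P = Σ PV = 128.7583.
Macaulay duration = Σ(t·PV) / P = 897.9499 / 128.7583 = 6.97392 half-year periods.
In years: 6.97392 / 2 = 3.48696 years.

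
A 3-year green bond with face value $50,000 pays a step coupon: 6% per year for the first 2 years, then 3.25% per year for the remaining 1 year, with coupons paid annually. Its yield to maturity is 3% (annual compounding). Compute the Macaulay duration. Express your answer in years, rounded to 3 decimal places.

2.837 years

Periodic yield y = 0.03. Discount each cash flow and weight by its year:
  t   CF        PV=CF/(1+0.03)^t    t·PV
  1     3,000.00     2,912.6214     2,912.6214
  2     3,000.00     2,827.7877     5,655.5755
  3    51,625.00    47,244.1882   141,732.5645
  Σ                 52,984.5973   150,300.7613
Price P = Σ PV = 52,984.5973.
Macaulay duration = Σ(t·PV) / P = 150,300.7613 / 52,984.5973 = 2.83669 years.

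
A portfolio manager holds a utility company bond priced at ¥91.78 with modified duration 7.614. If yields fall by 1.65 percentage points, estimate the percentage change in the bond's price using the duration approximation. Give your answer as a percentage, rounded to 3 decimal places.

Duration approximation: ΔP/P ≈ -D_mod · Δy = -7.614 × (-0.0165) = +0.125631.
As a percentage: +12.5631%.

+12.563%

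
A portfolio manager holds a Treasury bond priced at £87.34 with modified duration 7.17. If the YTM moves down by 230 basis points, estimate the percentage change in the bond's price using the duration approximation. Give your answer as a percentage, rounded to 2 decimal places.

+16.49%

Duration approximation: ΔP/P ≈ -D_mod · Δy = -7.17 × (-0.023) = +0.164910.
As a percentage: +16.4910%.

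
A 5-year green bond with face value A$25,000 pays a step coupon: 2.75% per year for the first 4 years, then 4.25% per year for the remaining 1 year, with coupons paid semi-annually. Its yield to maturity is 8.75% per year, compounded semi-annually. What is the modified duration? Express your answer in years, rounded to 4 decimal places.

Periodic yield y = 0.04375. First find Macaulay duration:
  t   CF        PV=CF/(1+0.04375)^t    t·PV
  1       343.75       329.3413       329.3413
  2       343.75       315.5366       631.0732
  3       343.75       302.3105       906.9315
  4       343.75       289.6388     1,158.5552
  5       343.75       277.4983     1,387.4913
  6       343.75       265.8666     1,595.1996
  7       343.75       254.7225     1,783.0574
  8       343.75       244.0455     1,952.3640
  9       531.25       361.3521     3,252.1686
  10   25,531.25    16,638.2327   166,382.3267
  Σ                 19,278.5448   179,378.5089
P = 19,278.5448; Macaulay duration = 179,378.5089 / 19,278.5448 = 9.30457 half-year periods = 4.65228 years.
Modified duration = D_Mac / (1 + y) = 4.65228 / 1.04375 = 4.45728 years.

4.4573 years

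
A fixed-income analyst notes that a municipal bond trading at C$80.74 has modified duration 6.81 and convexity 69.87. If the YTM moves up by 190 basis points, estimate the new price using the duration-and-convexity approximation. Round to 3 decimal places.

C$71.311

Duration effect: -D_mod·Δy = -6.81 × (+0.019) = -0.129390
Convexity effect: ½·C·(Δy)² = 0.5 × 69.87 × (0.019)² = +0.012611535
ΔP/P ≈ -0.129390 + 0.012611535 = -0.116778465
New price ≈ 80.74 × (1 - 0.116778465) = 71.3113067359.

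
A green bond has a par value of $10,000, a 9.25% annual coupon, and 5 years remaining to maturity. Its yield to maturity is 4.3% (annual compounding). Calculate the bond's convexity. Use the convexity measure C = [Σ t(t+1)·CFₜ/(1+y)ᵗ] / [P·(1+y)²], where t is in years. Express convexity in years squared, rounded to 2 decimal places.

With y = 0.043:
  t   CF        PV=CF/(1+0.043)^t    t·PV        t(t+1)·PV
  1       925.00       886.8648       886.8648       1,773.7296
  2       925.00       850.3018     1,700.6037       5,101.8110
  3       925.00       815.2462     2,445.7387       9,782.9549
  4       925.00       781.6359     3,126.5436      15,632.7180
  5    10,925.00     8,851.1541    44,255.7707     265,534.6240
  Σ                 12,185.2029    52,415.5215     297,825.8376
P = 12,185.2029.
Convexity = Σ t(t+1)·PV / [P·(1+y)²] = 297,825.8376 / (12,185.2029 × 1.087849) = 22.46782.

22.47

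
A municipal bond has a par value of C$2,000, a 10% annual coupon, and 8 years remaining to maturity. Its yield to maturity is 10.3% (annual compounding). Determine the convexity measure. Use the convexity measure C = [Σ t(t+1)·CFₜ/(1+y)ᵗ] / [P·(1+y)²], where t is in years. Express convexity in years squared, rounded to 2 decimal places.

With y = 0.103:
  t   CF        PV=CF/(1+0.103)^t    t·PV        t(t+1)·PV
  1       200.00       181.3237       181.3237         362.6473
  2       200.00       164.3914       328.7827         986.3481
  3       200.00       149.0402       447.1206       1,788.4825
  4       200.00       135.1226       540.4903       2,702.4517
  5       200.00       122.5046       612.5231       3,675.1383
  6       200.00       111.0649       666.3895       4,664.7268
  7       200.00       100.6935       704.8545       5,638.8356
  8     2,200.00     1,004.1962     8,033.5697      72,302.1277
  Σ                  1,968.3371    11,515.0541      92,120.7581
P = 1,968.3371.
Convexity = Σ t(t+1)·PV / [P·(1+y)²] = 92,120.7581 / (1,968.3371 × 1.216609) = 38.46866.

38.47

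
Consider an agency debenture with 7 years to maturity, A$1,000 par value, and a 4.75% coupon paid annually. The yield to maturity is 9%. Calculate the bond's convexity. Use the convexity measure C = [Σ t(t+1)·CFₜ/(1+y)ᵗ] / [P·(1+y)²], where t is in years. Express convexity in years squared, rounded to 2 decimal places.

38.17

With y = 0.09:
  t   CF        PV=CF/(1+0.09)^t    t·PV        t(t+1)·PV
  1        47.50        43.5780        43.5780          87.1560
  2        47.50        39.9798        79.9596         239.8788
  3        47.50        36.6787       110.0361         440.1446
  4        47.50        33.6502       134.6008         673.0040
  5        47.50        30.8717       154.3587         926.1522
  6        47.50        28.3227       169.9362       1,189.5533
  7     1,047.50       573.0184     4,011.1286      32,089.0288
  Σ                    786.0995     4,703.5980      35,644.9176
P = 786.0995.
Convexity = Σ t(t+1)·PV / [P·(1+y)²] = 35,644.9176 / (786.0995 × 1.188100) = 38.16516.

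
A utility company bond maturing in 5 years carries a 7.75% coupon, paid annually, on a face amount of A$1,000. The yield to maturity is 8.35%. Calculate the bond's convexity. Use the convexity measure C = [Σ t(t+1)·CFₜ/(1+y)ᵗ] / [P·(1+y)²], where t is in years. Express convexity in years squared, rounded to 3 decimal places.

20.977

With y = 0.0835:
  t   CF        PV=CF/(1+0.0835)^t    t·PV        t(t+1)·PV
  1        77.50        71.5275        71.5275         143.0549
  2        77.50        66.0152       132.0304         396.0911
  3        77.50        60.9277       182.7832         731.1327
  4        77.50        56.2323       224.9293       1,124.6465
  5     1,077.50       721.5604     3,607.8021      21,646.8125
  Σ                    976.2631     4,219.0724      24,041.7377
P = 976.2631.
Convexity = Σ t(t+1)·PV / [P·(1+y)²] = 24,041.7377 / (976.2631 × 1.173972) = 20.97689.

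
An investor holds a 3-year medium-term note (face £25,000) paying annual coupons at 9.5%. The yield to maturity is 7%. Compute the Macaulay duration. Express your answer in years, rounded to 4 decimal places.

2.7555 years

Periodic yield y = 0.07. Discount each cash flow and weight by its year:
  t   CF        PV=CF/(1+0.07)^t    t·PV
  1     2,375.00     2,219.6262     2,219.6262
  2     2,375.00     2,074.4170     4,148.8340
  3    27,375.00    22,346.1544    67,038.4631
  Σ                 26,640.1975    73,406.9233
Price P = Σ PV = 26,640.1975.
Macaulay duration = Σ(t·PV) / P = 73,406.9233 / 26,640.1975 = 2.75549 years.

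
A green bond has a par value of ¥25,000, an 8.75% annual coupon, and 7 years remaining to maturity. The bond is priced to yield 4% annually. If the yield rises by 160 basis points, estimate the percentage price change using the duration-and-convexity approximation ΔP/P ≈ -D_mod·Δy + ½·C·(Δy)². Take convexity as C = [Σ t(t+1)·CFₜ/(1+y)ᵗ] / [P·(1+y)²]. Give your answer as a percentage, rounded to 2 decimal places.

With y = 0.04:
  t   CF        PV=CF/(1+0.04)^t    t·PV        t(t+1)·PV
  1     2,187.50     2,103.3654     2,103.3654       4,206.7308
  2     2,187.50     2,022.4667     4,044.9334      12,134.8003
  3     2,187.50     1,944.6795     5,834.0386      23,336.1544
  4     2,187.50     1,869.8842     7,479.5367      37,397.6834
  5     2,187.50     1,797.9655     8,989.8277      53,938.9664
  6     2,187.50     1,728.8130    10,372.8782      72,610.1471
  7    27,187.50    20,660.2655   144,621.8588   1,156,974.8706
  Σ                 32,127.4399   183,446.4388   1,360,599.3529
P = 32,127.4399; D_Mac = 5.70996 yrs; D_mod = 5.49035 yrs; C = 39.15502.
Duration effect: -5.49035 × (+0.016) = -0.087846
Convexity effect: 0.5 × 39.15502 × (0.016)² = +0.0050118
ΔP/P ≈ -0.087846 + 0.0050118 = -0.082834 = -8.2834%.

-8.28%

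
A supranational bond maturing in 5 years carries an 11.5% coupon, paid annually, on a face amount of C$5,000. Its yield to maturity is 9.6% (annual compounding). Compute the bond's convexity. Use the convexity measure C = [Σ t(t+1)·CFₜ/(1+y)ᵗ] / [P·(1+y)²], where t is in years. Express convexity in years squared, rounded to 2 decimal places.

With y = 0.096:
  t   CF        PV=CF/(1+0.096)^t    t·PV        t(t+1)·PV
  1       575.00       524.6350       524.6350       1,049.2701
  2       575.00       478.6816       957.3632       2,872.0896
  3       575.00       436.7533     1,310.2599       5,241.0394
  4       575.00       398.4975     1,593.9901       7,969.9505
  5     5,575.00     3,525.2677    17,626.3385     105,758.0308
  Σ                  5,363.8351    22,012.5867     122,890.3804
P = 5,363.8351.
Convexity = Σ t(t+1)·PV / [P·(1+y)²] = 122,890.3804 / (5,363.8351 × 1.201216) = 19.07310.

19.07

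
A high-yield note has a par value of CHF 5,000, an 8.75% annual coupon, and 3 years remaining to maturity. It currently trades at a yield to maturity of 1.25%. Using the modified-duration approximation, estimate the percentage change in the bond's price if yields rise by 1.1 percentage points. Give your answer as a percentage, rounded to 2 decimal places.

-3.03%

Periodic yield y = 0.0125. Modified duration first:
  t   CF        PV=CF/(1+0.0125)^t    t·PV
  1       437.50       432.0988       432.0988
  2       437.50       426.7642       853.5284
  3     5,437.50     5,238.5872    15,715.7615
  Σ                  6,097.4501    17,001.3887
P = 6,097.4501; D_Mac = 2.78828 yrs; D_mod = 2.78828/(1+0.0125) = 2.75386 yrs.
ΔP/P ≈ -D_mod · Δy = -2.75386 × (+0.011) = -0.030292 = -3.0292%.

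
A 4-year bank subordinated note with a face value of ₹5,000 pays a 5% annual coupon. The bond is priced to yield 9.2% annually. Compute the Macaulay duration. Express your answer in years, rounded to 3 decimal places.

Periodic yield y = 0.092. Discount each cash flow and weight by its year:
  t   CF        PV=CF/(1+0.092)^t    t·PV
  1       250.00       228.9377       228.9377
  2       250.00       209.6499       419.2999
  3       250.00       191.9871       575.9614
  4     5,250.00     3,692.0600    14,768.2400
  Σ                  4,322.6348    15,992.4390
Price P = Σ PV = 4,322.6348.
Macaulay duration = Σ(t·PV) / P = 15,992.4390 / 4,322.6348 = 3.69970 years.

3.700 years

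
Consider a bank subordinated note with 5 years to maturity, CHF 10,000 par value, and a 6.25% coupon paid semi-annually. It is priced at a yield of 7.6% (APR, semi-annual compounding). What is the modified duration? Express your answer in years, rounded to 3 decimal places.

4.189 years

Periodic yield y = 0.038. First find Macaulay duration:
  t   CF        PV=CF/(1+0.038)^t    t·PV
  1       312.50       301.0597       301.0597
  2       312.50       290.0383       580.0766
  3       312.50       279.4203       838.2609
  4       312.50       269.1910     1,076.7642
  5       312.50       259.3363     1,296.6813
  6       312.50       249.8423     1,499.0536
  7       312.50       240.6958     1,684.8707
  8       312.50       231.8842     1,855.0738
  9       312.50       223.3952     2,010.5568
  10   10,312.50     7,102.1596    71,021.5958
  Σ                  9,447.0227    82,163.9934
P = 9,447.0227; Macaulay duration = 82,163.9934 / 9,447.0227 = 8.69734 half-year periods = 4.34867 years.
Modified duration = D_Mac / (1 + y) = 4.34867 / 1.038 = 4.18947 years.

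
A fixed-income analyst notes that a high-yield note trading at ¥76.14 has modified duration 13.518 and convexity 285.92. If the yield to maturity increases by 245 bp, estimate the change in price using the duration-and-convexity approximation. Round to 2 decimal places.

-¥18.68

Duration effect: -D_mod·Δy = -13.518 × (+0.0245) = -0.331191
Convexity effect: ½·C·(Δy)² = 0.5 × 285.92 × (0.0245)² = +0.08581174
ΔP/P ≈ -0.331191 + 0.08581174 = -0.24537926
ΔP ≈ 76.14 × (-0.24537926) = -18.6831768564.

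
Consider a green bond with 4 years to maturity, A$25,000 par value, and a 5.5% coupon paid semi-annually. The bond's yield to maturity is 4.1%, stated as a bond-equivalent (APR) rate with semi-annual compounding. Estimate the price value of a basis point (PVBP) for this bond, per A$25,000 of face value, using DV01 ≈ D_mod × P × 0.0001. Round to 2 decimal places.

Periodic yield y = 0.0205.
  t   CF        PV=CF/(1+0.0205)^t    t·PV
  1       687.50       673.6894       673.6894
  2       687.50       660.1562     1,320.3123
  3       687.50       646.8948     1,940.6845
  4       687.50       633.8999     2,535.5995
  5       687.50       621.1660     3,105.8299
  6       687.50       608.6879     3,652.1272
  7       687.50       596.4604     4,175.2230
  8    25,687.50    21,838.2467   174,705.9732
  Σ                 26,279.2012   192,109.4390
P = 26,279.2012; D_Mac = 7.31032 half-year periods = 3.65516 yrs; D_mod = 3.58174 yrs.
DV01 ≈ 3.58174 × 26,279.2012 × 0.0001 = 9.412515.

A$9.41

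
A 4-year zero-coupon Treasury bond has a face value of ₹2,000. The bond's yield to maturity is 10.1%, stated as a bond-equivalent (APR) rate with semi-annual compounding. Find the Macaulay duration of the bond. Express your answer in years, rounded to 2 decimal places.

4.00 years

A zero-coupon bond has a single cash flow at maturity, so its Macaulay duration equals its maturity: 4 years.
(Equivalently: 8 semi-annual periods ÷ 2 = 4 years.)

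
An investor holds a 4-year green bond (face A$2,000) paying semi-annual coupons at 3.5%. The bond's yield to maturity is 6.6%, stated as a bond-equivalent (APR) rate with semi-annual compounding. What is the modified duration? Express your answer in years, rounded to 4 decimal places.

Periodic yield y = 0.033. First find Macaulay duration:
  t   CF        PV=CF/(1+0.033)^t    t·PV
  1        35.00        33.8819        33.8819
  2        35.00        32.7995        65.5990
  3        35.00        31.7517        95.2551
  4        35.00        30.7374       122.9495
  5        35.00        29.7554       148.7772
  6        35.00        28.8049       172.8293
  7        35.00        27.8847       195.1928
  8     2,035.00     1,569.5019    12,556.0151
  Σ                  1,785.1174    13,390.5000
P = 1,785.1174; Macaulay duration = 13,390.5000 / 1,785.1174 = 7.50119 half-year periods = 3.75059 years.
Modified duration = D_Mac / (1 + y) = 3.75059 / 1.033 = 3.63078 years.

3.6308 years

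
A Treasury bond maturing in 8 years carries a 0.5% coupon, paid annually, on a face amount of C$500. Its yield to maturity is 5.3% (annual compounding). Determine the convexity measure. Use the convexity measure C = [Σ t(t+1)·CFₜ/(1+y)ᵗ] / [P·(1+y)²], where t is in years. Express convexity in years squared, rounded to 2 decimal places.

63.08

With y = 0.053:
  t   CF        PV=CF/(1+0.053)^t    t·PV        t(t+1)·PV
  1         2.50         2.3742         2.3742           4.7483
  2         2.50         2.2547         4.5093          13.5280
  3         2.50         2.1412         6.4236          25.6943
  4         2.50         2.0334         8.1337          40.6683
  5         2.50         1.9311         9.6554          57.9321
  6         2.50         1.8339        11.0033          77.0228
  7         2.50         1.7416        12.1910          97.5280
  8       502.50       332.4368     2,659.4944      23,935.4498
  Σ                    346.7468     2,713.7848      24,252.5717
P = 346.7468.
Convexity = Σ t(t+1)·PV / [P·(1+y)²] = 24,252.5717 / (346.7468 × 1.108809) = 63.07956.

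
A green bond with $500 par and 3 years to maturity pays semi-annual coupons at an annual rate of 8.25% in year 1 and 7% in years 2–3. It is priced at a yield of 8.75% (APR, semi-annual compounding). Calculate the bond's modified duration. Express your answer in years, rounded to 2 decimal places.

2.61 years

Periodic yield y = 0.04375. First find Macaulay duration:
  t   CF        PV=CF/(1+0.04375)^t    t·PV
  1       20.625        19.7605        19.7605
  2       20.625        18.9322        37.8644
  3       17.500        15.3904        46.1711
  4       17.500        14.7452        58.9810
  5       17.500        14.1272        70.6359
  6      517.500       400.2501     2,401.5005
  Σ                    483.2055     2,634.9133
P = 483.2055; Macaulay duration = 2,634.9133 / 483.2055 = 5.45299 half-year periods = 2.72649 years.
Modified duration = D_Mac / (1 + y) = 2.72649 / 1.04375 = 2.61221 years.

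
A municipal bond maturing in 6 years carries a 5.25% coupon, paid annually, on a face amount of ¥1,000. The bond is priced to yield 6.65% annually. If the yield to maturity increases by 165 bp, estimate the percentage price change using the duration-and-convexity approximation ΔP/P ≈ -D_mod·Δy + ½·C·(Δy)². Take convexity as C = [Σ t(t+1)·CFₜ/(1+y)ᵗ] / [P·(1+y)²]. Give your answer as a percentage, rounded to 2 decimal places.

With y = 0.0665:
  t   CF        PV=CF/(1+0.0665)^t    t·PV        t(t+1)·PV
  1        52.50        49.2264        49.2264          98.4529
  2        52.50        46.1570        92.3140         276.9420
  3        52.50        43.2790       129.8369         519.3474
  4        52.50        40.5804       162.3214         811.6071
  5        52.50        38.0500       190.2502       1,141.5009
  6     1,052.50       715.2485     4,291.4909      30,040.4363
  Σ                    932.5413     4,915.4398      32,888.2867
P = 932.5413; D_Mac = 5.27102 yrs; D_mod = 4.94235 yrs; C = 31.00641.
Duration effect: -4.94235 × (+0.0165) = -0.081549
Convexity effect: 0.5 × 31.00641 × (0.0165)² = +0.0042207
ΔP/P ≈ -0.081549 + 0.0042207 = -0.077328 = -7.7328%.

-7.73%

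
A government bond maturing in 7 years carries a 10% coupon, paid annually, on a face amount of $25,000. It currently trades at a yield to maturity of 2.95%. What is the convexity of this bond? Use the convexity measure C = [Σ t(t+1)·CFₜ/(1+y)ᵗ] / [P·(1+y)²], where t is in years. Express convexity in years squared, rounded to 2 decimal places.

With y = 0.0295:
  t   CF        PV=CF/(1+0.0295)^t    t·PV        t(t+1)·PV
  1     2,500.00     2,428.3633     2,428.3633       4,856.7266
  2     2,500.00     2,358.7793     4,717.5586      14,152.6758
  3     2,500.00     2,291.1892     6,873.5676      27,494.2705
  4     2,500.00     2,225.5359     8,902.1436      44,510.7181
  5     2,500.00     2,161.7639    10,808.8193      64,852.9161
  6     2,500.00     2,099.8192    12,598.9152      88,192.4065
  7    27,500.00    22,436.1450   157,053.0147   1,256,424.1173
  Σ                 36,001.5957   203,382.3823   1,500,483.8308
P = 36,001.5957.
Convexity = Σ t(t+1)·PV / [P·(1+y)²] = 1,500,483.8308 / (36,001.5957 × 1.059870) = 39.32393.

39.32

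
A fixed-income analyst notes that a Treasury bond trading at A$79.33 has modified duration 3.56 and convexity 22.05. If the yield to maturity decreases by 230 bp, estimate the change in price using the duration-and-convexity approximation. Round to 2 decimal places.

Duration effect: -D_mod·Δy = -3.56 × (-0.023) = +0.081880
Convexity effect: ½·C·(Δy)² = 0.5 × 22.05 × (-0.023)² = +0.005832225
ΔP/P ≈ +0.081880 + 0.005832225 = +0.087712225
ΔP ≈ 79.33 × (+0.087712225) = +6.95821080925.

+A$6.96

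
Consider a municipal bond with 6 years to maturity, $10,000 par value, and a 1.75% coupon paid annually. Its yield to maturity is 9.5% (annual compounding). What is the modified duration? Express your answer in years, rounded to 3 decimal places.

Periodic yield y = 0.095. First find Macaulay duration:
  t   CF        PV=CF/(1+0.095)^t    t·PV
  1       175.00       159.8174       159.8174
  2       175.00       145.9519       291.9038
  3       175.00       133.2894       399.8683
  4       175.00       121.7255       486.9020
  5       175.00       111.1648       555.8242
  6    10,175.00     5,902.6863    35,416.1178
  Σ                  6,574.6353    37,310.4335
P = 6,574.6353; Macaulay duration = 37,310.4335 / 6,574.6353 = 5.67491 years.
Modified duration = D_Mac / (1 + y) = 5.67491 / 1.095 = 5.18256 years.

5.183 years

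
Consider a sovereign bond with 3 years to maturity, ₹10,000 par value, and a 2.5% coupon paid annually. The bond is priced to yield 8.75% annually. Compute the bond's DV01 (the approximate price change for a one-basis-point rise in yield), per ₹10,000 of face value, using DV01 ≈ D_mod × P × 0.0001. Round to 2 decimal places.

Periodic yield y = 0.0875.
  t   CF        PV=CF/(1+0.0875)^t    t·PV
  1       250.00       229.8851       229.8851
  2       250.00       211.3886       422.7771
  3    10,250.00     7,969.5916    23,908.7749
  Σ                  8,410.8653    24,561.4371
P = 8,410.8653; D_Mac = 2.92020 yrs; D_mod = 2.68524 yrs.
DV01 ≈ 2.68524 × 8,410.8653 × 0.0001 = 2.258523.

₹2.26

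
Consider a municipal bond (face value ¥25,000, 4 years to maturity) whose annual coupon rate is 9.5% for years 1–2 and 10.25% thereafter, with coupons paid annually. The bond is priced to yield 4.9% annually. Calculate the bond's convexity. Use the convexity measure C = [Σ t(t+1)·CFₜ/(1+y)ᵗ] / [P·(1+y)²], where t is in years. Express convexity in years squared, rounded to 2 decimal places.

With y = 0.049:
  t   CF        PV=CF/(1+0.049)^t    t·PV        t(t+1)·PV
  1     2,375.00     2,264.0610     2,264.0610       4,528.1220
  2     2,375.00     2,158.3041     4,316.6082      12,949.8247
  3     2,562.50     2,219.9204     6,659.7613      26,639.0452
  4    27,562.50    22,762.3268    91,049.3072     455,246.5358
  Σ                 29,404.6123   104,289.7377     499,363.5277
P = 29,404.6123.
Convexity = Σ t(t+1)·PV / [P·(1+y)²] = 499,363.5277 / (29,404.6123 × 1.100401) = 15.43300.

15.43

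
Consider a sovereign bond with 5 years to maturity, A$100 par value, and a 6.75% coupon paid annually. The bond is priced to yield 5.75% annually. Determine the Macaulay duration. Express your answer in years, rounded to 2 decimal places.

Periodic yield y = 0.0575. Discount each cash flow and weight by its year:
  t   CF        PV=CF/(1+0.0575)^t    t·PV
  1         6.75         6.3830         6.3830
  2         6.75         6.0359        12.0718
  3         6.75         5.7077        17.1232
  4         6.75         5.3974        21.5895
  5       106.75        80.7172       403.5859
  Σ                    104.2412       460.7534
Price P = Σ PV = 104.2412.
Macaulay duration = Σ(t·PV) / P = 460.7534 / 104.2412 = 4.42007 years.

4.42 years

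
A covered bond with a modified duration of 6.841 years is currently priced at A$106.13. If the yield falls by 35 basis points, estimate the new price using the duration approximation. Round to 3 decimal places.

Duration approximation: ΔP/P ≈ -D_mod · Δy = -6.841 × (-0.0035) = +0.0239435.
New price ≈ 106.13 × (1 + 0.0239435) = 108.671123655.

A$108.671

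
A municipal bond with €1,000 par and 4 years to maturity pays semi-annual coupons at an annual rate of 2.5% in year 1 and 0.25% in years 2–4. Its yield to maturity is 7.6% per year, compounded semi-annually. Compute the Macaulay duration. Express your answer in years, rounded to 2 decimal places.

3.89 years

Periodic yield y = 0.038. Discount each cash flow and weight by its period:
  t   CF        PV=CF/(1+0.038)^t    t·PV
  1        12.50        12.0424        12.0424
  2        12.50        11.6015        23.2031
  3         1.25         1.1177         3.3530
  4         1.25         1.0768         4.3071
  5         1.25         1.0373         5.1867
  6         1.25         0.9994         5.9962
  7         1.25         0.9628         6.7395
  8     1,001.25       742.9570     5,943.6563
  Σ                    771.7949     6,004.4843
Price P = Σ PV = 771.7949.
Macaulay duration = Σ(t·PV) / P = 6,004.4843 / 771.7949 = 7.77990 half-year periods.
In years: 7.77990 / 2 = 3.88995 years.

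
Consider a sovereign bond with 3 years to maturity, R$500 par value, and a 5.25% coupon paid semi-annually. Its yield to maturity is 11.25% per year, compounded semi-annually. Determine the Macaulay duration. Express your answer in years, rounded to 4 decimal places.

2.7959 years

Periodic yield y = 0.05625. Discount each cash flow and weight by its period:
  t   CF        PV=CF/(1+0.05625)^t    t·PV
  1       13.125        12.4260        12.4260
  2       13.125        11.7643        23.5286
  3       13.125        11.1378        33.4134
  4       13.125        10.5447        42.1786
  5       13.125         9.9831        49.9155
  6      513.125       369.5071     2,217.0429
  Σ                    425.3630     2,378.5050
Price P = Σ PV = 425.3630.
Macaulay duration = Σ(t·PV) / P = 2,378.5050 / 425.3630 = 5.59171 half-year periods.
In years: 5.59171 / 2 = 2.79585 years.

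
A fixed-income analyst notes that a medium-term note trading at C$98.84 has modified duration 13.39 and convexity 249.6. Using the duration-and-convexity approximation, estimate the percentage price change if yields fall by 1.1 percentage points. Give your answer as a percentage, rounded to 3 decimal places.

Duration effect: -D_mod·Δy = -13.39 × (-0.011) = +0.147290
Convexity effect: ½·C·(Δy)² = 0.5 × 249.6 × (-0.011)² = +0.0151008
ΔP/P ≈ +0.147290 + 0.0151008 = +0.1623908
= +16.23908%.

+16.239%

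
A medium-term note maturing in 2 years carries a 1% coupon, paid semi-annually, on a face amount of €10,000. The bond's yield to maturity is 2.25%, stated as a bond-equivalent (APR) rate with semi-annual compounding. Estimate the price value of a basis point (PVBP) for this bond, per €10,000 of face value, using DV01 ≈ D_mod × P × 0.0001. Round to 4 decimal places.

€1.9151

Periodic yield y = 0.01125.
  t   CF        PV=CF/(1+0.01125)^t    t·PV
  1        50.00        49.4438        49.4438
  2        50.00        48.8937        97.7874
  3        50.00        48.3498       145.0493
  4    10,050.00     9,610.1889    38,440.7555
  Σ                  9,756.8761    38,733.0360
P = 9,756.8761; D_Mac = 3.96982 half-year periods = 1.98491 yrs; D_mod = 1.96283 yrs.
DV01 ≈ 1.96283 × 9,756.8761 × 0.0001 = 1.915107.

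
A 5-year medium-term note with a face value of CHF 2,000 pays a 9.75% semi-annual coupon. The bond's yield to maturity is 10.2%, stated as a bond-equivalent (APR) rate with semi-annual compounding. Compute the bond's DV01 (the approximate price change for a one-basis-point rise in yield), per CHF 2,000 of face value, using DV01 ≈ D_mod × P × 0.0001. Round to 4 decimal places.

Periodic yield y = 0.051.
  t   CF        PV=CF/(1+0.051)^t    t·PV
  1        97.50        92.7688        92.7688
  2        97.50        88.2672       176.5343
  3        97.50        83.9840       251.9519
  4        97.50        79.9086       319.6346
  5        97.50        76.0311       380.1553
  6        97.50        72.3416       434.0498
  7        97.50        68.8312       481.8187
  8        97.50        65.4912       523.9295
  9        97.50        62.3132       560.8190
  10    2,097.50     1,275.4834    12,754.8340
  Σ                  1,965.4203    15,976.4959
P = 1,965.4203; D_Mac = 8.12879 half-year periods = 4.06440 yrs; D_mod = 3.86717 yrs.
DV01 ≈ 3.86717 × 1,965.4203 × 0.0001 = 0.760062.

CHF 0.7601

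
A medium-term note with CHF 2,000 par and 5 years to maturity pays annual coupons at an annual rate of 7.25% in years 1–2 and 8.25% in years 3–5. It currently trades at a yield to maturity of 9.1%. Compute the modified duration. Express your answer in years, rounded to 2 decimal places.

Periodic yield y = 0.091. First find Macaulay duration:
  t   CF        PV=CF/(1+0.091)^t    t·PV
  1       145.00       132.9056       132.9056
  2       145.00       121.8200       243.6399
  3       165.00       127.0602       381.1807
  4       165.00       116.4622       465.8487
  5     2,165.00     1,400.6646     7,003.3229
  Σ                  1,898.9126     8,226.8979
P = 1,898.9126; Macaulay duration = 8,226.8979 / 1,898.9126 = 4.33243 years.
Modified duration = D_Mac / (1 + y) = 4.33243 / 1.091 = 3.97106 years.

3.97 years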